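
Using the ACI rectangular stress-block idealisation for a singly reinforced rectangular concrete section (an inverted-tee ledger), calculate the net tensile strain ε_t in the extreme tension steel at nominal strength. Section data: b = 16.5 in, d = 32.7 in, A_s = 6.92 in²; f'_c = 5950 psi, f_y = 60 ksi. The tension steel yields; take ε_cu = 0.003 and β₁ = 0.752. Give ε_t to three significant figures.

a = A_s f_y/(0.85 f'_c b) = 4.976 in.
β₁ = 0.752, so c = a/β₁ = 4.976/0.752 = 6.617 in.
From the linear strain diagram with ε_cu = 0.003: ε_t = 0.003 (d − c)/c = 0.003 × (32.7 − 6.617)/6.617 = 0.0118.
Since ε_t ≥ 0.005, the section is tension-controlled.

ε_t ≈ 0.0118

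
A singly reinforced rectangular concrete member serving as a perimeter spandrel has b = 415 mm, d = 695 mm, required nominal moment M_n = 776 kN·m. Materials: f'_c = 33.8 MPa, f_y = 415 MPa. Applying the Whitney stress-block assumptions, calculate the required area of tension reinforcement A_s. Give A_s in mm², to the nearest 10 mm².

With M_n = 0.85 f'_c a b (d − a/2), solve the quadratic for a:
a = d − √(d² − 2M_n/(0.85 f'_c b)) = 695 − √(695² − 2 × 776×10⁶/(0.85 × 33.8 × 415)) = 100.98 mm.
A_s = 0.85 f'_c a b / f_y = 0.85 × 33.8 × 100.98 × 415 / 415 = 2901.2 mm².

A_s ≈ 2900 mm²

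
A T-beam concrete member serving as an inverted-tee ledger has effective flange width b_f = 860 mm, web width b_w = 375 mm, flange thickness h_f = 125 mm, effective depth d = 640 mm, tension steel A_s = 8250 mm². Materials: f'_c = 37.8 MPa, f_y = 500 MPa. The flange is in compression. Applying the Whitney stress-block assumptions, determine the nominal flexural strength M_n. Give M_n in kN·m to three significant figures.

M_n ≈ 2320 kN·m

Tension: T = A_s f_y = 8250 × 500 = 4125000 N.
Try a within the flange: a = T/(0.85 f'_c b_f) = 4125000/(0.85 × 37.8 × 860) = 149.28 mm.
a = 149.28 > h_f = 125 mm: the block extends into the web. Split into flange-overhang and web parts.
C_f = 0.85 f'_c (b_f − b_w) h_f = 0.85 × 37.8 × (860 − 375) × 125 = 1947881 N.
Remaining web compression depth: a_w = (T − C_f)/(0.85 f'_c b_w) = (4125000 − 1947881)/(0.85 × 37.8 × 375) = 180.69 mm.
M_n = C_f(d − h_f/2) + (T − C_f)(d − a_w/2) = 1947881 × (640 − 62.5) + 2177119 × (640 − 90.345) = 1124.90 + 1196.66 = 2321.56 × 10⁶ N·mm.
M_n = 2321.56 kN·m.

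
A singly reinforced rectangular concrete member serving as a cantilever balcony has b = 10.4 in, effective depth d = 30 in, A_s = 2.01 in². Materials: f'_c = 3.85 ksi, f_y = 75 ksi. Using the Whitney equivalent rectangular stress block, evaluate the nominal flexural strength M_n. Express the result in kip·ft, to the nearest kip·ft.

M_n ≈ 349 kip·ft

T = A_s f_y = 2.01 × 75 = 150.75 kips.
a = T/(0.85 f'_c b) = 150.75/(0.85 × 3.85 × 10.4) = 4.429 in.
M_n = T(d − a/2) = 150.75 × (30 − 2.2145) = 4188.7 kip·in = 4188.7/12 = 349.06 kip·ft.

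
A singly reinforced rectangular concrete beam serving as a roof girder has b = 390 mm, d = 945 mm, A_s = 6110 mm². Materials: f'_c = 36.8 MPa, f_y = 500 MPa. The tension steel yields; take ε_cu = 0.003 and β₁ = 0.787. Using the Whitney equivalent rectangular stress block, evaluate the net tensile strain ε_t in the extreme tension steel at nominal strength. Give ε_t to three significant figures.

a = A_s f_y/(0.85 f'_c b) = 250.43 mm.
β₁ = 0.787, so c = a/β₁ = 250.43/0.787 = 318.21 mm.
From the linear strain diagram with ε_cu = 0.003: ε_t = 0.003 (d − c)/c = 0.003 × (945 − 318.21)/318.21 = 0.00591.
Since ε_t ≥ 0.005, the section is tension-controlled.

ε_t ≈ 0.00591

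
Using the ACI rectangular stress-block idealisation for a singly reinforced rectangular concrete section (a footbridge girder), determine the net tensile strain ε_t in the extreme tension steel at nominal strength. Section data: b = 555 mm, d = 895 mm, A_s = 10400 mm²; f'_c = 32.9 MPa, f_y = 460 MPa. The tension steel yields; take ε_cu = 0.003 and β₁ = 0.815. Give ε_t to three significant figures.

a = A_s f_y/(0.85 f'_c b) = 308.24 mm.
β₁ = 0.815, so c = a/β₁ = 308.24/0.815 = 378.21 mm.
From the linear strain diagram with ε_cu = 0.003: ε_t = 0.003 (d − c)/c = 0.003 × (895 − 378.21)/378.21 = 0.00410.
ε_t is between 0.004 and 0.005 — transition zone.

ε_t ≈ 0.00410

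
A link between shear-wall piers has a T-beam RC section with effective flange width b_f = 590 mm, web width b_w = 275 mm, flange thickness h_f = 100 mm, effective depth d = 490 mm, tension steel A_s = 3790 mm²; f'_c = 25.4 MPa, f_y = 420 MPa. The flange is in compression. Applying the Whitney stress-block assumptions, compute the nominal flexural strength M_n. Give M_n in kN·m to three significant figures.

Tension: T = A_s f_y = 3790 × 420 = 1591800 N.
Try a within the flange: a = T/(0.85 f'_c b_f) = 1591800/(0.85 × 25.4 × 590) = 124.96 mm.
a = 124.96 > h_f = 100 mm: the block extends into the web. Split into flange-overhang and web parts.
C_f = 0.85 f'_c (b_f − b_w) h_f = 0.85 × 25.4 × (590 − 275) × 100 = 680085 N.
Remaining web compression depth: a_w = (T − C_f)/(0.85 f'_c b_w) = (1591800 − 680085)/(0.85 × 25.4 × 275) = 153.56 mm.
M_n = C_f(d − h_f/2) + (T − C_f)(d − a_w/2) = 680085 × (490 − 50) + 911715 × (490 − 76.78) = 299.24 + 376.74 = 675.98 × 10⁶ N·mm.
M_n = 675.98 kN·m.

M_n ≈ 676 kN·m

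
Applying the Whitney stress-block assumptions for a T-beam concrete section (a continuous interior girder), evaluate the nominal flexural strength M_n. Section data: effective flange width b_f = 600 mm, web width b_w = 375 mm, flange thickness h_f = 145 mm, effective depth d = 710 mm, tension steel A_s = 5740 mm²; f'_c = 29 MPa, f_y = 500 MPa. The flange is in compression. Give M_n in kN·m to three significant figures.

M_n ≈ 1750 kN·m

Tension: T = A_s f_y = 5740 × 500 = 2870000 N.
Try a within the flange: a = T/(0.85 f'_c b_f) = 2870000/(0.85 × 29 × 600) = 194.05 mm.
a = 194.05 > h_f = 145 mm: the block extends into the web. Split into flange-overhang and web parts.
C_f = 0.85 f'_c (b_f − b_w) h_f = 0.85 × 29 × (600 − 375) × 145 = 804206 N.
Remaining web compression depth: a_w = (T − C_f)/(0.85 f'_c b_w) = (2870000 − 804206)/(0.85 × 29 × 375) = 223.48 mm.
M_n = C_f(d − h_f/2) + (T − C_f)(d − a_w/2) = 804206 × (710 − 72.5) + 2065794 × (710 − 111.74) = 512.68 + 1235.88 = 1748.56 × 10⁶ N·mm.
M_n = 1748.56 kN·m.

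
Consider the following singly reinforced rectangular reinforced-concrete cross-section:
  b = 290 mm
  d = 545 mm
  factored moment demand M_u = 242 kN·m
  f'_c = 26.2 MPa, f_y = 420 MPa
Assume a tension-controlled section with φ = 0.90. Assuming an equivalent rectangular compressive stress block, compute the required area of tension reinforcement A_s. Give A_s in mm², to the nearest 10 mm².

A_s ≈ 1270 mm²

M_n = M_u/φ = 242/0.90 = 268.889 kN·m.
With M_n = 0.85 f'_c a b (d − a/2), solve the quadratic for a:
a = d − √(d² − 2M_n/(0.85 f'_c b)) = 545 − √(545² − 2 × 268.889×10⁶/(0.85 × 26.2 × 290)) = 82.66 mm.
A_s = 0.85 f'_c a b / f_y = 0.85 × 26.2 × 82.66 × 290 / 420 = 1271.1 mm².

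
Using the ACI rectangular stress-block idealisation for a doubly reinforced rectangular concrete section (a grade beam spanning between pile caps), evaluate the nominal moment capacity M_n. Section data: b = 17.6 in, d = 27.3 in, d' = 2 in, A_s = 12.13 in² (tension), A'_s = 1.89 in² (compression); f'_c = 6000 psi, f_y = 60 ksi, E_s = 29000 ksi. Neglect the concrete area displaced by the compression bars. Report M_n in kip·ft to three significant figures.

Assume both steels yield.
a = (A_s − A'_s) f_y/(0.85 f'_c b) = (12.13 − 1.89) × 60/(0.85 × 6 × 17.6) = 6.845 in.
c = a/β₁ = 6.845/0.75 = 9.127 in; ε'_s = 0.003(c − d')/c = 0.0023 ≥ ε_y = 0.0021, so the compression steel yields.
M_n = (A_s − A'_s) f_y (d − a/2) + A'_s f_y (d − d') = 614.4 × (27.3 − 3.4225) + 113.4 × (27.3 − 2) = 14670.3 + 2869.0 = 17539.3 kip·in = 17539.3/12 = 1461.61 kip·ft.

M_n ≈ 1460 kip·ft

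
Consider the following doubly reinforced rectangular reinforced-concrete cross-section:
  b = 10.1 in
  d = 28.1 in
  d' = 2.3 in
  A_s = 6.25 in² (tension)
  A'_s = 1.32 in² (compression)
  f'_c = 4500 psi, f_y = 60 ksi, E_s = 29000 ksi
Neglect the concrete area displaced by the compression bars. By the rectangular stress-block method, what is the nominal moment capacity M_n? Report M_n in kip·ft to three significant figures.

M_n ≈ 769 kip·ft

Assume both steels yield.
a = (A_s − A'_s) f_y/(0.85 f'_c b) = (6.25 − 1.32) × 60/(0.85 × 4.5 × 10.1) = 7.657 in.
c = a/β₁ = 7.657/0.825 = 9.281 in; ε'_s = 0.003(c − d')/c = 0.0023 ≥ ε_y = 0.0021, so the compression steel yields.
M_n = (A_s − A'_s) f_y (d − a/2) + A'_s f_y (d − d') = 295.8 × (28.1 − 3.8285) + 79.2 × (28.1 − 2.3) = 7179.5 + 2043.4 = 9222.9 kip·in = 9222.9/12 = 768.58 kip·ft.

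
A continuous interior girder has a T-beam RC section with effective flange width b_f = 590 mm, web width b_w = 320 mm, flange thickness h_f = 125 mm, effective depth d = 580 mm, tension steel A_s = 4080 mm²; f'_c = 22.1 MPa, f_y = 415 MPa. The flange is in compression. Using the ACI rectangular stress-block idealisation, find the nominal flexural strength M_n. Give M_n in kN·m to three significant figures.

M_n ≈ 849 kN·m

Tension: T = A_s f_y = 4080 × 415 = 1693200 N.
Try a within the flange: a = T/(0.85 f'_c b_f) = 1693200/(0.85 × 22.1 × 590) = 152.77 mm.
a = 152.77 > h_f = 125 mm: the block extends into the web. Split into flange-overhang and web parts.
C_f = 0.85 f'_c (b_f − b_w) h_f = 0.85 × 22.1 × (590 − 320) × 125 = 633994 N.
Remaining web compression depth: a_w = (T − C_f)/(0.85 f'_c b_w) = (1693200 − 633994)/(0.85 × 22.1 × 320) = 176.21 mm.
M_n = C_f(d − h_f/2) + (T − C_f)(d − a_w/2) = 633994 × (580 − 62.5) + 1059206 × (580 − 88.105) = 328.09 + 521.02 = 849.11 × 10⁶ N·mm.
M_n = 849.11 kN·m.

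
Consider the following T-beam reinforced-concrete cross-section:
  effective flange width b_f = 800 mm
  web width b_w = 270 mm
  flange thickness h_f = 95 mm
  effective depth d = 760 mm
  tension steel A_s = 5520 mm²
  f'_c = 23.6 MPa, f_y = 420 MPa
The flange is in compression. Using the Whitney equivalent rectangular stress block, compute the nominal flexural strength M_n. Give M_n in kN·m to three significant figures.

M_n ≈ 1560 kN·m

Tension: T = A_s f_y = 5520 × 420 = 2318400 N.
Try a within the flange: a = T/(0.85 f'_c b_f) = 2318400/(0.85 × 23.6 × 800) = 144.47 mm.
a = 144.47 > h_f = 95 mm: the block extends into the web. Split into flange-overhang and web parts.
C_f = 0.85 f'_c (b_f − b_w) h_f = 0.85 × 23.6 × (800 − 270) × 95 = 1010021 N.
Remaining web compression depth: a_w = (T − C_f)/(0.85 f'_c b_w) = (2318400 − 1010021)/(0.85 × 23.6 × 270) = 241.57 mm.
M_n = C_f(d − h_f/2) + (T − C_f)(d − a_w/2) = 1010021 × (760 − 47.5) + 1308379 × (760 − 120.785) = 719.64 + 836.34 = 1555.98 × 10⁶ N·mm.
M_n = 1555.98 kN·m.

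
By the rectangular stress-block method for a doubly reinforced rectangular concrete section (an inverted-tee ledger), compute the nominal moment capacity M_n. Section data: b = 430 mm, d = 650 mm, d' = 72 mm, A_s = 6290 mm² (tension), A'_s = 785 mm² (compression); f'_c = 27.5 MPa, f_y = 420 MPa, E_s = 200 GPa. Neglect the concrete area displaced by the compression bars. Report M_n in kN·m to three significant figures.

Assume both tension and compression steel yield.
Net tension couple steel: A_s − A'_s = 5505 mm².
a = (A_s − A'_s) f_y / (0.85 f'_c b) = 2312100/(0.85 × 27.5 × 430) = 230.03 mm.
c = a/β₁ = 230.03/0.85 = 270.62 mm; ε'_s = 0.003(c − d')/c = 0.0022 ≥ f_y/E_s = 0.0021, so compression steel does yield.
M_n = (A_s − A'_s) f_y (d − a/2) + A'_s f_y (d − d') = [2312100 × (650 − 115.015) + 329700 × (650 − 72)] × 10⁻⁶ = 1236.94 + 190.57 = 1427.51 kN·m.

M_n ≈ 1430 kN·m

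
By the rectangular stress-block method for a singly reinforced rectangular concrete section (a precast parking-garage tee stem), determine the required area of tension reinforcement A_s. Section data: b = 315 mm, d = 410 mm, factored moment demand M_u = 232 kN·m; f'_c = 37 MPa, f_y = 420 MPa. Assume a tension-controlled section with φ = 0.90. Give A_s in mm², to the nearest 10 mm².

M_n = M_u/φ = 232/0.90 = 257.778 kN·m.
With M_n = 0.85 f'_c a b (d − a/2), solve the quadratic for a:
a = d − √(d² − 2M_n/(0.85 f'_c b)) = 410 − √(410² − 2 × 257.778×10⁶/(0.85 × 37 × 315)) = 69.33 mm.
A_s = 0.85 f'_c a b / f_y = 0.85 × 37 × 69.33 × 315 / 420 = 1635.3 mm².

A_s ≈ 1640 mm²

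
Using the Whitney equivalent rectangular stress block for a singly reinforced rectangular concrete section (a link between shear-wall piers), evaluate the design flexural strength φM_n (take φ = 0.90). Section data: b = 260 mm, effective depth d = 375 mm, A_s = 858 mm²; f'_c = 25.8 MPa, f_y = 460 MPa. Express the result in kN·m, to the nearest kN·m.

φM_n ≈ 121 kN·m

T = A_s f_y = 858 × 460 = 394680 N = 394.68 kN.
From C = T: a = T/(0.85 f'_c b) = 394680/(0.85 × 25.8 × 260) = 69.22 mm.
M_n = T(d − a/2) = 394.68 kN × (375 − 34.61) mm = 134.35 kN·m.
φM_n = 0.90 × 134.35 = 120.92 kN·m.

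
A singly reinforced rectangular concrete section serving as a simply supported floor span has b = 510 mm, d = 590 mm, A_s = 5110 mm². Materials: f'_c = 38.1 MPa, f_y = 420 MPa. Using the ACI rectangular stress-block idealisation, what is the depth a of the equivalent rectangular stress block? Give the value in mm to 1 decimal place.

T = A_s f_y = 5110 × 420 = 2146200 N = 2146.2 kN.
Setting C = 0.85 f'_c a b equal to T: a = 2146200/(0.85 × 38.1 × 510) = 129.9 mm.

a ≈ 129.9 mm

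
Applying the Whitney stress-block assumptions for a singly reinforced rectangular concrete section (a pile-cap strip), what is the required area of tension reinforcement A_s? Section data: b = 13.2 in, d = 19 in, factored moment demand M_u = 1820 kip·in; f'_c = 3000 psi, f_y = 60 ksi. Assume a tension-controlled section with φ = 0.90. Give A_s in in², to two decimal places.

M_n = M_u/φ = 1820/0.90 = 2022.22 kip·in.
From M_n = 0.85 f'_c a b (d − a/2):
a = d − √(d² − 2M_n/(0.85 f'_c b)) = 19 − √(19² − 2 × 2022.22/(0.85 × 3 × 13.2)) = 3.481 in.
A_s = 0.85 f'_c a b / f_y = 0.85 × 3 × 3.481 × 13.2 / 60 = 1.953 in².

A_s ≈ 1.95 in²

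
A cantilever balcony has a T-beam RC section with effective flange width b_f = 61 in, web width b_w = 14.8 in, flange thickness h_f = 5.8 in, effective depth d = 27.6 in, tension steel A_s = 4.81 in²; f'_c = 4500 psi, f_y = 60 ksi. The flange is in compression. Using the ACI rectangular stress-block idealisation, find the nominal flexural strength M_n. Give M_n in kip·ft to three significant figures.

Tension: T = A_s f_y = 4.81 × 60 = 288.6 kips.
Try a within the flange: a = T/(0.85 f'_c b_f) = 288.6/(0.85 × 4.5 × 61) = 1.237 in.
Since a = 1.237 ≤ h_f = 5.8 in, the stress block lies entirely in the flange; analyse as a rectangular beam of width b_f.
M_n = T(d − a/2) = 288.6 × (27.6 − 0.6185) = 7786.9 kip·in.
M_n = 7786.9/12 = 648.91 kip·ft.

M_n ≈ 649 kip·ft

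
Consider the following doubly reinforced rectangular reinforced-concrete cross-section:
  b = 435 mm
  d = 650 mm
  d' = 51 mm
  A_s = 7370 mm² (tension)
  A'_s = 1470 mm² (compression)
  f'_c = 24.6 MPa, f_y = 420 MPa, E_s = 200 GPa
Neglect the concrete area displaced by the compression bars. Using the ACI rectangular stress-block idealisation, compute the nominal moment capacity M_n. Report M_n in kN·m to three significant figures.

M_n ≈ 1640 kN·m

Assume both tension and compression steel yield.
Net tension couple steel: A_s − A'_s = 5900 mm².
a = (A_s − A'_s) f_y / (0.85 f'_c b) = 2478000/(0.85 × 24.6 × 435) = 272.43 mm.
c = a/β₁ = 272.43/0.85 = 320.51 mm; ε'_s = 0.003(c − d')/c = 0.0025 ≥ f_y/E_s = 0.0021, so compression steel does yield.
M_n = (A_s − A'_s) f_y (d − a/2) + A'_s f_y (d − d') = [2478000 × (650 − 136.215) + 617400 × (650 − 51)] × 10⁻⁶ = 1273.16 + 369.82 = 1642.98 kN·m.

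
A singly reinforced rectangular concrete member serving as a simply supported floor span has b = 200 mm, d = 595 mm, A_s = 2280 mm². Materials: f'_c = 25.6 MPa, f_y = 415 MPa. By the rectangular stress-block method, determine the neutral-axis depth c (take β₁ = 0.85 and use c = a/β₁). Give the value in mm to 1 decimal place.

T = A_s f_y = 2280 × 415 = 946200 N = 946.2 kN.
Setting C = 0.85 f'_c a b equal to T: a = 946200/(0.85 × 25.6 × 200) = 217.417 mm.
With β₁ = 0.85, c = a/β₁ = 217.417/0.85 = 255.8 mm.

c ≈ 255.8 mm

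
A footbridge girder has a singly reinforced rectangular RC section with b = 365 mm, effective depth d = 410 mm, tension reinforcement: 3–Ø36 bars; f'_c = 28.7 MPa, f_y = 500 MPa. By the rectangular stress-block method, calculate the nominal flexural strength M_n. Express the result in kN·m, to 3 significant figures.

A_s = 3 × 1018 = 3054 mm².
T = A_s f_y = 3054 × 500 = 1527000 N = 1527 kN.
From C = T: a = T/(0.85 f'_c b) = 1527000/(0.85 × 28.7 × 365) = 171.49 mm.
M_n = T(d − a/2) = 1527 kN × (410 − 85.745) mm = 495.14 kN·m.

M_n ≈ 495 kN·m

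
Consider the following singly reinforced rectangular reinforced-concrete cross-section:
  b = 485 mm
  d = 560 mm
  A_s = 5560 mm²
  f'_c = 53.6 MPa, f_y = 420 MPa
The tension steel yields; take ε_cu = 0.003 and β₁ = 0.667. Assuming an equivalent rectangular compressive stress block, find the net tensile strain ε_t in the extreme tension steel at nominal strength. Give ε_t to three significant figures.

a = A_s f_y/(0.85 f'_c b) = 105.68 mm.
β₁ = 0.667, so c = a/β₁ = 105.68/0.667 = 158.44 mm.
From the linear strain diagram with ε_cu = 0.003: ε_t = 0.003 (d − c)/c = 0.003 × (560 − 158.44)/158.44 = 0.00760.
Since ε_t ≥ 0.005, the section is tension-controlled.

ε_t ≈ 0.00760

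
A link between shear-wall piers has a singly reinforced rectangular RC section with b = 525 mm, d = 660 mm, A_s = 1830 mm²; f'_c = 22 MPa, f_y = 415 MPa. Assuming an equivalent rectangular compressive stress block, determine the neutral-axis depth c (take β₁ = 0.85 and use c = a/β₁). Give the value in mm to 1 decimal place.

c ≈ 91.0 mm

T = A_s f_y = 1830 × 415 = 759450 N = 759.45 kN.
Setting C = 0.85 f'_c a b equal to T: a = 759450/(0.85 × 22 × 525) = 77.357 mm.
With β₁ = 0.85, c = a/β₁ = 77.357/0.85 = 91.0 mm.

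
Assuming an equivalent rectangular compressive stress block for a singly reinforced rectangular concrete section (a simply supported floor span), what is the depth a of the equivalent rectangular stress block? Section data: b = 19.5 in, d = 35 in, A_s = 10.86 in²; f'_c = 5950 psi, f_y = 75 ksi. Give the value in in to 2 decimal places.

a ≈ 8.26 in

T = A_s f_y = 10.86 × 75 = 814.5 kips.
a = T/(0.85 f'_c b) = 814.5/(0.85 × 5.95 × 19.5) = 8.26 in.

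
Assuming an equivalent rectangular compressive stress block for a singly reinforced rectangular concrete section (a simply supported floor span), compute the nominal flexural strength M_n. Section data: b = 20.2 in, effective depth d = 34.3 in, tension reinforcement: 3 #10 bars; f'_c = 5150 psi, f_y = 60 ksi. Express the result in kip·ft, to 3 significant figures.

A_s = 3 × 1.27 = 3.81 in².
T = A_s f_y = 3.81 × 60 = 228.6 kips.
a = T/(0.85 f'_c b) = 228.6/(0.85 × 5.15 × 20.2) = 2.585 in.
M_n = T(d − a/2) = 228.6 × (34.3 − 1.2925) = 7545.5 kip·in = 7545.5/12 = 628.79 kip·ft.

M_n ≈ 629 kip·ft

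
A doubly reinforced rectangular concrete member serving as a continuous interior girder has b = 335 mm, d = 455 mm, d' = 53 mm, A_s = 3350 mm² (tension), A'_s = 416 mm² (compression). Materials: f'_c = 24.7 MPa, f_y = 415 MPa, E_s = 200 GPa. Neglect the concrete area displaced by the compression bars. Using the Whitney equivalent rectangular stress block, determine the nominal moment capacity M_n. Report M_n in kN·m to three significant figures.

Assume both tension and compression steel yield.
Net tension couple steel: A_s − A'_s = 2934 mm².
a = (A_s − A'_s) f_y / (0.85 f'_c b) = 1217610/(0.85 × 24.7 × 335) = 173.12 mm.
c = a/β₁ = 173.12/0.85 = 203.67 mm; ε'_s = 0.003(c − d')/c = 0.0022 ≥ f_y/E_s = 0.0021, so compression steel does yield.
M_n = (A_s − A'_s) f_y (d − a/2) + A'_s f_y (d − d') = [1217610 × (455 − 86.56) + 172640 × (455 − 53)] × 10⁻⁶ = 448.62 + 69.40 = 518.02 kN·m.

M_n ≈ 518 kN·m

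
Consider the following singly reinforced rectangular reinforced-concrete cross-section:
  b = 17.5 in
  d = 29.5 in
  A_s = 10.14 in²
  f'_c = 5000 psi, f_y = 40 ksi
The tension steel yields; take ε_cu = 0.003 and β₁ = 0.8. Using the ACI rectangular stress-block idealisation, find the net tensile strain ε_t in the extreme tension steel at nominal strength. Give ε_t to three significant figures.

ε_t ≈ 0.00998

a = A_s f_y/(0.85 f'_c b) = 5.453 in.
β₁ = 0.8, so c = a/β₁ = 5.453/0.8 = 6.816 in.
From the linear strain diagram with ε_cu = 0.003: ε_t = 0.003 (d − c)/c = 0.003 × (29.5 − 6.816)/6.816 = 0.00998.
Since ε_t ≥ 0.005, the section is tension-controlled.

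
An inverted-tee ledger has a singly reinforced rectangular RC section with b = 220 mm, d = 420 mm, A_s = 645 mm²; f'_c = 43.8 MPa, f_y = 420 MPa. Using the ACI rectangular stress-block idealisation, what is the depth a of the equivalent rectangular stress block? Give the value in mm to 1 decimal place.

a ≈ 33.1 mm

T = A_s f_y = 645 × 420 = 270900 N = 270.9 kN.
Setting C = 0.85 f'_c a b equal to T: a = 270900/(0.85 × 43.8 × 220) = 33.1 mm.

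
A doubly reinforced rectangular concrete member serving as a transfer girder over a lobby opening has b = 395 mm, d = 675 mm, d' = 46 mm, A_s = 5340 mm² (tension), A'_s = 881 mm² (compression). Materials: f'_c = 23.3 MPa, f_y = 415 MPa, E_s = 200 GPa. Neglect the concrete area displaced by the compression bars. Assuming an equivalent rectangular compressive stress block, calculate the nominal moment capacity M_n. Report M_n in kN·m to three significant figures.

M_n ≈ 1260 kN·m

Assume both tension and compression steel yield.
Net tension couple steel: A_s − A'_s = 4459 mm².
a = (A_s − A'_s) f_y / (0.85 f'_c b) = 1850485/(0.85 × 23.3 × 395) = 236.54 mm.
c = a/β₁ = 236.54/0.85 = 278.28 mm; ε'_s = 0.003(c − d')/c = 0.0025 ≥ f_y/E_s = 0.0021, so compression steel does yield.
M_n = (A_s − A'_s) f_y (d − a/2) + A'_s f_y (d − d') = [1850485 × (675 − 118.27) + 365615 × (675 − 46)] × 10⁻⁶ = 1030.22 + 229.97 = 1260.19 kN·m.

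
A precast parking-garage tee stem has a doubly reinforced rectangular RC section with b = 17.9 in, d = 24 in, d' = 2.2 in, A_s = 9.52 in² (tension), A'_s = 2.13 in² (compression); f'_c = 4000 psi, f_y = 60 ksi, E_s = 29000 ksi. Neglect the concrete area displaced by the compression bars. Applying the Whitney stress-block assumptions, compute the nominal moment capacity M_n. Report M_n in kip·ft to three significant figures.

M_n ≈ 984 kip·ft

Assume both steels yield.
a = (A_s − A'_s) f_y/(0.85 f'_c b) = (9.52 − 2.13) × 60/(0.85 × 4 × 17.9) = 7.286 in.
c = a/β₁ = 7.286/0.85 = 8.572 in; ε'_s = 0.003(c − d')/c = 0.0022 ≥ ε_y = 0.0021, so the compression steel yields.
M_n = (A_s − A'_s) f_y (d − a/2) + A'_s f_y (d − d') = 443.4 × (24 − 3.643) + 127.8 × (24 − 2.2) = 9026.3 + 2786.0 = 11812.3 kip·in = 11812.3/12 = 984.36 kip·ft.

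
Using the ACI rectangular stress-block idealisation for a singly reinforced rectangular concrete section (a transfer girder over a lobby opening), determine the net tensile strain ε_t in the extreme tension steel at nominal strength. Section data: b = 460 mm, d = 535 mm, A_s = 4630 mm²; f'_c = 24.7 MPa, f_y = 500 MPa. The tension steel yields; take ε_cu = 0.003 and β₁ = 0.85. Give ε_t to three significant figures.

ε_t ≈ 0.00269

a = A_s f_y/(0.85 f'_c b) = 239.71 mm.
β₁ = 0.85, so c = a/β₁ = 239.71/0.85 = 282.01 mm.
From the linear strain diagram with ε_cu = 0.003: ε_t = 0.003 (d − c)/c = 0.003 × (535 − 282.01)/282.01 = 0.00269.
ε_t < 0.004 — the section is over-reinforced for flexure under ACI limits.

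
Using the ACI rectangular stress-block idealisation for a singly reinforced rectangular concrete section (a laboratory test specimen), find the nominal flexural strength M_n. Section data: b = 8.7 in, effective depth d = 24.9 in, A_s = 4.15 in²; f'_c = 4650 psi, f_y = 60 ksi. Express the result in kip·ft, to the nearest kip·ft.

T = A_s f_y = 4.15 × 60 = 249 kips.
a = T/(0.85 f'_c b) = 249/(0.85 × 4.65 × 8.7) = 7.241 in.
M_n = T(d − a/2) = 249 × (24.9 − 3.6205) = 5298.6 kip·in = 5298.6/12 = 441.55 kip·ft.

M_n ≈ 442 kip·ft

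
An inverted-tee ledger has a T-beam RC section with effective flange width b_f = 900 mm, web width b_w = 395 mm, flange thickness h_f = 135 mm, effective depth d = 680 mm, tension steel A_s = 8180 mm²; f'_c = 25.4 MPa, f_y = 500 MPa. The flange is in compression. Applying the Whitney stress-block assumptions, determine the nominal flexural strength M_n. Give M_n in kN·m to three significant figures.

Tension: T = A_s f_y = 8180 × 500 = 4090000 N.
Try a within the flange: a = T/(0.85 f'_c b_f) = 4090000/(0.85 × 25.4 × 900) = 210.49 mm.
a = 210.49 > h_f = 135 mm: the block extends into the web. Split into flange-overhang and web parts.
C_f = 0.85 f'_c (b_f − b_w) h_f = 0.85 × 25.4 × (900 − 395) × 135 = 1471898 N.
Remaining web compression depth: a_w = (T − C_f)/(0.85 f'_c b_w) = (4090000 − 1471898)/(0.85 × 25.4 × 395) = 307.00 mm.
M_n = C_f(d − h_f/2) + (T − C_f)(d − a_w/2) = 1471898 × (680 − 67.5) + 2618102 × (680 − 153.5) = 901.54 + 1378.43 = 2279.97 × 10⁶ N·mm.
M_n = 2279.97 kN·m.

M_n ≈ 2280 kN·m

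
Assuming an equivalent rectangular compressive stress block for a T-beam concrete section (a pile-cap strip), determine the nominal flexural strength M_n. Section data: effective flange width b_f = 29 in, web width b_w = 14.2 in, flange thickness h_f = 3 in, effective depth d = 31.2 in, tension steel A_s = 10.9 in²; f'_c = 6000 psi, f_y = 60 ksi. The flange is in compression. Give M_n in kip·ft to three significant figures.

Tension: T = A_s f_y = 10.9 × 60 = 654 kips.
Try a within the flange: a = T/(0.85 f'_c b_f) = 654/(0.85 × 6 × 29) = 4.422 in.
a = 4.422 > h_f = 3 in: the block extends into the web. Split into flange-overhang and web parts.
C_f = 0.85 f'_c (b_f − b_w) h_f = 0.85 × 6 × (29 − 14.2) × 3 = 226.4 kips.
Remaining web compression depth: a_w = (T − C_f)/(0.85 f'_c b_w) = (654 − 226.4)/(0.85 × 6 × 14.2) = 5.904 in.
M_n = C_f(d − h_f/2) + (T − C_f)(d − a_w/2) = 226.4 × (31.2 − 1.5) + 427.6 × (31.2 − 2.952) = 6724.1 + 12078.8 = 18802.9 kip·in.
M_n = 18802.9/12 = 1566.91 kip·ft.

M_n ≈ 1570 kip·ft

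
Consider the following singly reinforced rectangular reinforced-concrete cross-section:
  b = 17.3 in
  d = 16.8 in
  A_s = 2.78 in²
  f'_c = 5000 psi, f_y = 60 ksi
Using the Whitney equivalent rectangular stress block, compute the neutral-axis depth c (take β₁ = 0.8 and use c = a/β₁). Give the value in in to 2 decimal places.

T = A_s f_y = 2.78 × 60 = 166.8 kips.
a = T/(0.85 f'_c b) = 166.8/(0.85 × 5 × 17.3) = 2.2686 in.
With β₁ = 0.8, c = a/β₁ = 2.2686/0.8 = 2.84 in.

c ≈ 2.84 in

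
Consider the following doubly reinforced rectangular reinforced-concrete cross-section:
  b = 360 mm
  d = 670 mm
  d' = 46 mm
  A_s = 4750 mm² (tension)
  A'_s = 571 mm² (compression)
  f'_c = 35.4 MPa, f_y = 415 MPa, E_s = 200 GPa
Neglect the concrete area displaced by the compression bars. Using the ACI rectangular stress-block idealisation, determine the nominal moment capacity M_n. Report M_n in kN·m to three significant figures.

Assume both tension and compression steel yield.
Net tension couple steel: A_s − A'_s = 4179 mm².
a = (A_s − A'_s) f_y / (0.85 f'_c b) = 1734285/(0.85 × 35.4 × 360) = 160.10 mm.
c = a/β₁ = 160.10/0.797 = 200.88 mm; ε'_s = 0.003(c − d')/c = 0.0023 ≥ f_y/E_s = 0.0021, so compression steel does yield.
M_n = (A_s − A'_s) f_y (d − a/2) + A'_s f_y (d − d') = [1734285 × (670 − 80.05) + 236965 × (670 − 46)] × 10⁻⁶ = 1023.14 + 147.87 = 1171.01 kN·m.

M_n ≈ 1170 kN·m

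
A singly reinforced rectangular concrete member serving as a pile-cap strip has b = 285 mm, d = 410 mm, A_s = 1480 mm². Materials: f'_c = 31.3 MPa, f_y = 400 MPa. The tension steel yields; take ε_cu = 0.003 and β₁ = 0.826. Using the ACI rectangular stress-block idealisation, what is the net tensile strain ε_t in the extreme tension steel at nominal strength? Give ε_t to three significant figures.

ε_t ≈ 0.0100

a = A_s f_y/(0.85 f'_c b) = 78.08 mm.
β₁ = 0.826, so c = a/β₁ = 78.08/0.826 = 94.53 mm.
From the linear strain diagram with ε_cu = 0.003: ε_t = 0.003 (d − c)/c = 0.003 × (410 − 94.53)/94.53 = 0.0100.
Since ε_t ≥ 0.005, the section is tension-controlled.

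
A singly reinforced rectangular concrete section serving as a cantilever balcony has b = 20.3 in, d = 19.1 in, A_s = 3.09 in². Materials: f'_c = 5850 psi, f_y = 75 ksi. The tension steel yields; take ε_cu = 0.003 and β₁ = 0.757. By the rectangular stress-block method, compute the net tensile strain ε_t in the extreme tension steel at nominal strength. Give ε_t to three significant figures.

ε_t ≈ 0.0159

a = A_s f_y/(0.85 f'_c b) = 2.296 in.
β₁ = 0.757, so c = a/β₁ = 2.296/0.757 = 3.033 in.
From the linear strain diagram with ε_cu = 0.003: ε_t = 0.003 (d − c)/c = 0.003 × (19.1 − 3.033)/3.033 = 0.0159.
Since ε_t ≥ 0.005, the section is tension-controlled.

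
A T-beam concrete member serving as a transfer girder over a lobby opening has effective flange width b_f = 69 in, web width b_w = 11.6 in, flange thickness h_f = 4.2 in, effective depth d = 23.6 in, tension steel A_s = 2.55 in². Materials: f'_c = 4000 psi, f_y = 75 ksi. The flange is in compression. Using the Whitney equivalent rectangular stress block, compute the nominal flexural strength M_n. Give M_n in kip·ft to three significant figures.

Tension: T = A_s f_y = 2.55 × 75 = 191.25 kips.
Try a within the flange: a = T/(0.85 f'_c b_f) = 191.25/(0.85 × 4 × 69) = 0.815 in.
Since a = 0.815 ≤ h_f = 4.2 in, the stress block lies entirely in the flange; analyse as a rectangular beam of width b_f.
M_n = T(d − a/2) = 191.25 × (23.6 − 0.4075) = 4435.6 kip·in.
M_n = 4435.6/12 = 369.63 kip·ft.

M_n ≈ 370 kip·ft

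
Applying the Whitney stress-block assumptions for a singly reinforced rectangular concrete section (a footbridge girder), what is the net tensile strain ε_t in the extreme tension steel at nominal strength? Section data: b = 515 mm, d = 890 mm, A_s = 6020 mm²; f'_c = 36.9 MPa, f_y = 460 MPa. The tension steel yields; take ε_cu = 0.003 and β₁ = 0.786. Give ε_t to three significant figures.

ε_t ≈ 0.00924

a = A_s f_y/(0.85 f'_c b) = 171.44 mm.
β₁ = 0.786, so c = a/β₁ = 171.44/0.786 = 218.12 mm.
From the linear strain diagram with ε_cu = 0.003: ε_t = 0.003 (d − c)/c = 0.003 × (890 − 218.12)/218.12 = 0.00924.
Since ε_t ≥ 0.005, the section is tension-controlled.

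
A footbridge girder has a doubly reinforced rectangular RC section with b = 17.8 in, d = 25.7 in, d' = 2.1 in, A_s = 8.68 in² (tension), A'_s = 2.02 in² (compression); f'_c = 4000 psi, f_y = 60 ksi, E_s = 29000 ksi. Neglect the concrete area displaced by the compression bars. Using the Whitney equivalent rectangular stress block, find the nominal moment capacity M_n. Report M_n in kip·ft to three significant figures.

Assume both steels yield.
a = (A_s − A'_s) f_y/(0.85 f'_c b) = (8.68 − 2.02) × 60/(0.85 × 4 × 17.8) = 6.603 in.
c = a/β₁ = 6.603/0.85 = 7.768 in; ε'_s = 0.003(c − d')/c = 0.0022 ≥ ε_y = 0.0021, so the compression steel yields.
M_n = (A_s − A'_s) f_y (d − a/2) + A'_s f_y (d − d') = 399.6 × (25.7 − 3.3015) + 121.2 × (25.7 − 2.1) = 8950.4 + 2860.3 = 11810.7 kip·in = 11810.7/12 = 984.23 kip·ft.

M_n ≈ 984 kip·ft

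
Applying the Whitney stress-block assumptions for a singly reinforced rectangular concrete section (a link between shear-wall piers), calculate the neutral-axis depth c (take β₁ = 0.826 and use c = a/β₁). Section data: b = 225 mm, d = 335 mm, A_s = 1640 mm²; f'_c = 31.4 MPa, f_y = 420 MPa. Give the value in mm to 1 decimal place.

c ≈ 138.9 mm

T = A_s f_y = 1640 × 420 = 688800 N = 688.8 kN.
Setting C = 0.85 f'_c a b equal to T: a = 688800/(0.85 × 31.4 × 225) = 114.700 mm.
With β₁ = 0.826, c = a/β₁ = 114.700/0.826 = 138.9 mm.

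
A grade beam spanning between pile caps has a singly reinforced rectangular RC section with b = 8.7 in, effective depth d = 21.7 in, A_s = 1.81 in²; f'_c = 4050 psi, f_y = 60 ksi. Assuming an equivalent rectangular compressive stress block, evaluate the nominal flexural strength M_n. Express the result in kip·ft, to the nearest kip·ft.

T = A_s f_y = 1.81 × 60 = 108.6 kips.
a = T/(0.85 f'_c b) = 108.6/(0.85 × 4.05 × 8.7) = 3.626 in.
M_n = T(d − a/2) = 108.6 × (21.7 − 1.813) = 2159.7 kip·in = 2159.7/12 = 179.98 kip·ft.

M_n ≈ 180 kip·ft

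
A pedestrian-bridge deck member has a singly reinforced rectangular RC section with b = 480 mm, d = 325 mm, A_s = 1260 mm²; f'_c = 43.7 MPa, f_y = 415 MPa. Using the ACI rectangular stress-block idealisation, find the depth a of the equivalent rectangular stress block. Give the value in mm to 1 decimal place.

T = A_s f_y = 1260 × 415 = 522900 N = 522.9 kN.
Setting C = 0.85 f'_c a b equal to T: a = 522900/(0.85 × 43.7 × 480) = 29.3 mm.

a ≈ 29.3 mm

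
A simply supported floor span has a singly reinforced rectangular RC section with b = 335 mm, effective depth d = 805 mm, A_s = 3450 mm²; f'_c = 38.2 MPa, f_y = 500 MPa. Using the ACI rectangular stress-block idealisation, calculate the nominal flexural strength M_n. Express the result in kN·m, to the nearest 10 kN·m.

M_n ≈ 1250 kN·m

T = A_s f_y = 3450 × 500 = 1725000 N = 1725 kN.
From C = T: a = T/(0.85 f'_c b) = 1725000/(0.85 × 38.2 × 335) = 158.58 mm.
M_n = T(d − a/2) = 1725 kN × (805 − 79.29) mm = 1251.85 kN·m.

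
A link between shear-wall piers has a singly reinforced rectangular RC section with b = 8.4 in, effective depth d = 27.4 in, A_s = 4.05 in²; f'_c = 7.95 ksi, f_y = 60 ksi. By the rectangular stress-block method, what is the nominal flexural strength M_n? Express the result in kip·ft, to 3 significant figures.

T = A_s f_y = 4.05 × 60 = 243 kips.
a = T/(0.85 f'_c b) = 243/(0.85 × 7.95 × 8.4) = 4.281 in.
M_n = T(d − a/2) = 243 × (27.4 − 2.1405) = 6138.1 kip·in = 6138.1/12 = 511.51 kip·ft.

M_n ≈ 512 kip·ft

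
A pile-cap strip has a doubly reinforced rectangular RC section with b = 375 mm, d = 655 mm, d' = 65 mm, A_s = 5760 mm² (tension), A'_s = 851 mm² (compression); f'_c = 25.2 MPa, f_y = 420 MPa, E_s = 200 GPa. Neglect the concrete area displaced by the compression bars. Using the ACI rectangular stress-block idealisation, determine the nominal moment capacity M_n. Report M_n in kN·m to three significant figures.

Assume both tension and compression steel yield.
Net tension couple steel: A_s − A'_s = 4909 mm².
a = (A_s − A'_s) f_y / (0.85 f'_c b) = 2061780/(0.85 × 25.2 × 375) = 256.68 mm.
c = a/β₁ = 256.68/0.85 = 301.98 mm; ε'_s = 0.003(c − d')/c = 0.0024 ≥ f_y/E_s = 0.0021, so compression steel does yield.
M_n = (A_s − A'_s) f_y (d − a/2) + A'_s f_y (d − d') = [2061780 × (655 − 128.34) + 357420 × (655 − 65)] × 10⁻⁶ = 1085.86 + 210.88 = 1296.74 kN·m.

M_n ≈ 1300 kN·m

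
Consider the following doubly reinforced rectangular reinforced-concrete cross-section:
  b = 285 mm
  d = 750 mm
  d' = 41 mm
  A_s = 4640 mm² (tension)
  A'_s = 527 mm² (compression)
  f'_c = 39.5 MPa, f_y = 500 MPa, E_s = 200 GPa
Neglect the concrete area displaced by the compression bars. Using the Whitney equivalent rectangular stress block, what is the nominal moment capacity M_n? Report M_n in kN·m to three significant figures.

M_n ≈ 1510 kN·m

Assume both tension and compression steel yield.
Net tension couple steel: A_s − A'_s = 4113 mm².
a = (A_s − A'_s) f_y / (0.85 f'_c b) = 2056500/(0.85 × 39.5 × 285) = 214.92 mm.
c = a/β₁ = 214.92/0.768 = 279.84 mm; ε'_s = 0.003(c − d')/c = 0.0026 ≥ f_y/E_s = 0.0025, so compression steel does yield.
M_n = (A_s − A'_s) f_y (d − a/2) + A'_s f_y (d − d') = [2056500 × (750 − 107.46) + 263500 × (750 − 41)] × 10⁻⁶ = 1321.38 + 186.82 = 1508.20 kN·m.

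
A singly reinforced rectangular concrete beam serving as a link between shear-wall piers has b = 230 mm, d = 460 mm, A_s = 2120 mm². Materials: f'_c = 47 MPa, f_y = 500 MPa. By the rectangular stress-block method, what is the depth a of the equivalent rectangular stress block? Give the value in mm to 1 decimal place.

T = A_s f_y = 2120 × 500 = 1060000 N = 1060 kN.
Setting C = 0.85 f'_c a b equal to T: a = 1060000/(0.85 × 47 × 230) = 115.4 mm.

a ≈ 115.4 mm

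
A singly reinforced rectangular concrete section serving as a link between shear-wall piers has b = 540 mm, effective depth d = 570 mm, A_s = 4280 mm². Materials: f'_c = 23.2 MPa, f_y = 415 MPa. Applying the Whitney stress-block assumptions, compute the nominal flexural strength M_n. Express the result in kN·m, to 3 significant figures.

T = A_s f_y = 4280 × 415 = 1776200 N = 1776.2 kN.
From C = T: a = T/(0.85 f'_c b) = 1776200/(0.85 × 23.2 × 540) = 166.80 mm.
M_n = T(d − a/2) = 1776.2 kN × (570 − 83.4) mm = 864.30 kN·m.

M_n ≈ 864 kN·m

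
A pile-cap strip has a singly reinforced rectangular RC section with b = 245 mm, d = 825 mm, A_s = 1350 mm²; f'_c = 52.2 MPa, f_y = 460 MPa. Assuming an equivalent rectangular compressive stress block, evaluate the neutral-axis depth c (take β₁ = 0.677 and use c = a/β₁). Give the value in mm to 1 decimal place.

T = A_s f_y = 1350 × 460 = 621000 N = 621 kN.
Setting C = 0.85 f'_c a b equal to T: a = 621000/(0.85 × 52.2 × 245) = 57.126 mm.
With β₁ = 0.677, c = a/β₁ = 57.126/0.677 = 84.4 mm.

c ≈ 84.4 mm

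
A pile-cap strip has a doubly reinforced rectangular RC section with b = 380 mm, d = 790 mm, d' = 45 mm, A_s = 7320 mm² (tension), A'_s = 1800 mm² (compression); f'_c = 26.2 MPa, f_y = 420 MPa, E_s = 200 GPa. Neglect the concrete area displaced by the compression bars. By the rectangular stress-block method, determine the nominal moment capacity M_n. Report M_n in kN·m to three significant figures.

M_n ≈ 2080 kN·m

Assume both tension and compression steel yield.
Net tension couple steel: A_s − A'_s = 5520 mm².
a = (A_s − A'_s) f_y / (0.85 f'_c b) = 2318400/(0.85 × 26.2 × 380) = 273.96 mm.
c = a/β₁ = 273.96/0.85 = 322.31 mm; ε'_s = 0.003(c − d')/c = 0.0026 ≥ f_y/E_s = 0.0021, so compression steel does yield.
M_n = (A_s − A'_s) f_y (d − a/2) + A'_s f_y (d − d') = [2318400 × (790 − 136.98) + 756000 × (790 − 45)] × 10⁻⁶ = 1513.96 + 563.22 = 2077.18 kN·m.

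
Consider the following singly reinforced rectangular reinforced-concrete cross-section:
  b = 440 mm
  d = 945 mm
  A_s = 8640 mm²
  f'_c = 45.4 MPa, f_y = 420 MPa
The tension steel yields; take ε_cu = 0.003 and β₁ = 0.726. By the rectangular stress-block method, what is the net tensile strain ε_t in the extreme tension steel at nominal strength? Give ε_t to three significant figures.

a = A_s f_y/(0.85 f'_c b) = 213.72 mm.
β₁ = 0.726, so c = a/β₁ = 213.72/0.726 = 294.38 mm.
From the linear strain diagram with ε_cu = 0.003: ε_t = 0.003 (d − c)/c = 0.003 × (945 − 294.38)/294.38 = 0.00663.
Since ε_t ≥ 0.005, the section is tension-controlled.

ε_t ≈ 0.00663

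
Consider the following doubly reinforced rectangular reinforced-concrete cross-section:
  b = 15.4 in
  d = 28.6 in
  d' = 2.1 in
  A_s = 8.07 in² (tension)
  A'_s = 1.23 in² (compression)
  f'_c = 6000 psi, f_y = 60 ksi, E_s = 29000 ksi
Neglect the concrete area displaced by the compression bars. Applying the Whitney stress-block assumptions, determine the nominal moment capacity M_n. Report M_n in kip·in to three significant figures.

M_n ≈ 12600 kip·in

Assume both steels yield.
a = (A_s − A'_s) f_y/(0.85 f'_c b) = (8.07 − 1.23) × 60/(0.85 × 6 × 15.4) = 5.225 in.
c = a/β₁ = 5.225/0.75 = 6.967 in; ε'_s = 0.003(c − d')/c = 0.0021 ≥ ε_y = 0.0021, so the compression steel yields.
M_n = (A_s − A'_s) f_y (d − a/2) + A'_s f_y (d − d') = 410.4 × (28.6 − 2.6125) + 73.8 × (28.6 − 2.1) = 10665.3 + 1955.7 = 12621.0 kip·in.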